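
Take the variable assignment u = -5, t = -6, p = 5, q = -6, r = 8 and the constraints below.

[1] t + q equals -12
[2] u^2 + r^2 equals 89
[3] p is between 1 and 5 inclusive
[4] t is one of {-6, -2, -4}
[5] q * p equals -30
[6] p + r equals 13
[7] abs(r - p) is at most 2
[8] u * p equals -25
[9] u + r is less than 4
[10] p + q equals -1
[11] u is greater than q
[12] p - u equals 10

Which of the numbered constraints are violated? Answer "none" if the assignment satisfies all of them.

Violated: 7.

[1] t + q = -6 + (-6) = -12 — satisfied.
[2] u^2 + r^2 = (-5)^2 + 8^2 = 25 + 64 = 89 — satisfied.
[3] p = 5 lies in [1, 5] — satisfied.
[4] t = -6 is in {-6, -2, -4} — satisfied.
[5] q * p = -6 * 5 = -30 — satisfied.
[6] p + r = 5 + 8 = 13 — satisfied.
[7] abs(8 - 5) = 3; 3 > 2, exceeds bound 2 — violated.
[8] u * p = -5 * 5 = -25 — satisfied.
[9] u + r = -5 + 8 = 3; 3 < 4 — satisfied.
[10] p + q = 5 + (-6) = -1 — satisfied.
[11] u = -5, q = -6; -5 > -6 — satisfied.
[12] p - u = 5 - (-5) = 10 — satisfied.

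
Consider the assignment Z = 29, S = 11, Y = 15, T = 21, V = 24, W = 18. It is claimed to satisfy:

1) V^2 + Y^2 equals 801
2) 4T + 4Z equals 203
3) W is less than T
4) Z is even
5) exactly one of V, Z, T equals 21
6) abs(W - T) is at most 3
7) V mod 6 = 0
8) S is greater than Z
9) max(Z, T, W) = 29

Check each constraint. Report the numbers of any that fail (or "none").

Constraints 2, 4, and 8 are violated.

1) V^2 + Y^2 = 24^2 + 15^2 = 576 + 225 = 801  ✓
2) 4T + 4Z = 4(21) + 4(29) = 200, not 203  ✗
3) W = 18, T = 21; 18 < 21  ✓
4) Z = 29 is odd  ✗
5) V=24, Z=29, T=21; 1 of them equals 21  ✓
6) abs(18 - 21) = 3; 3 ≤ 3  ✓
7) 24 mod 6 = 0  ✓
8) S = 11, Z = 29; 11 ≤ 29 (want >)  ✗
9) max(29, 21, 18) = 29  ✓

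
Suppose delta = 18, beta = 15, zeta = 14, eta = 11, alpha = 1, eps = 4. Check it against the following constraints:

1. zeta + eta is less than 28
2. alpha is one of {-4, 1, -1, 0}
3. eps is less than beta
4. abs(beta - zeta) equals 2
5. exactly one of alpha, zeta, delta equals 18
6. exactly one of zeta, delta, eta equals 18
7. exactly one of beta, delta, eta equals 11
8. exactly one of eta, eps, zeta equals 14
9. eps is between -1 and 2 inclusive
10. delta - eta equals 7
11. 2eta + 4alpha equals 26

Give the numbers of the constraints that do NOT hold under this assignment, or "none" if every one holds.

1. zeta + eta = 14 + 11 = 25; 25 < 28  OK
2. alpha = 1 is in {-4, 1, -1, 0}  OK
3. eps = 4, beta = 15; 4 < 15  OK
4. abs(15 - 14) = 1, not 2  FAIL
5. alpha=1, zeta=14, delta=18; 1 of them equals 18  OK
6. zeta=14, delta=18, eta=11; 1 of them equals 18  OK
7. beta=15, delta=18, eta=11; 1 of them equals 11  OK
8. eta=11, eps=4, zeta=14; 1 of them equals 14  OK
9. eps = 4 is outside [-1, 2]  FAIL
10. delta - eta = 18 - 11 = 7  OK
11. 2eta + 4alpha = 2(11) + 4(1) = 26  OK

Constraints 4 and 9 do not hold.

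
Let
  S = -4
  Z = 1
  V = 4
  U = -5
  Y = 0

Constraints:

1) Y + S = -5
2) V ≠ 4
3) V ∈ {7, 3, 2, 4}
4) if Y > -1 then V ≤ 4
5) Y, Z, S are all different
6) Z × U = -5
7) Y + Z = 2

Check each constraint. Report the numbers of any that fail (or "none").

1) Y + S = 0 + (-4) = -4, not -5 — does not hold.
2) V = 4, but 4 is required to differ — does not hold.
3) V = 4 is in {7, 3, 2, 4} — holds.
4) Y = 0 > -1, so we need V ≤ 4; V = 4 ≤ 4 — holds.
5) values 0, 1, -4 are pairwise distinct — holds.
6) Z × U = 1 × (-5) = -5 — holds.
7) Y + Z = 0 + 1 = 1, not 2 — does not hold.

No — constraints 1, 2, 7 are not satisfied.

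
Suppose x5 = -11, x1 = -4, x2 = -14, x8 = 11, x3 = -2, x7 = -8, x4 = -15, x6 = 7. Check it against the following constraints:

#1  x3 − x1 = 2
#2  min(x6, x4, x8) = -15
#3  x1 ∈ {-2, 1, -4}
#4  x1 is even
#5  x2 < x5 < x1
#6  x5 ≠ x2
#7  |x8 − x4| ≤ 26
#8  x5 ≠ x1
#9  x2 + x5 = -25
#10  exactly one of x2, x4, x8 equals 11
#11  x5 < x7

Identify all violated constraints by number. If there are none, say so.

#1 x3 − x1 = -2 − (-4) = 2  ✔
#2 min(7, -15, 11) = -15  ✔
#3 x1 = -4 is in {-2, 1, -4}  ✔
#4 x1 = -4 is even  ✔
#5 values -14 < -11 < -4  ✔
#6 x5 = -11, x2 = -14; distinct  ✔
#7 |11 − (-15)| = 26; 26 ≤ 26  ✔
#8 x5 = -11, x1 = -4; distinct  ✔
#9 x2 + x5 = -14 + (-11) = -25  ✔
#10 x2=-14, x4=-15, x8=11; 1 of them equals 11  ✔
#11 x5 = -11, x7 = -8; -11 < -8  ✔

None — every constraint holds.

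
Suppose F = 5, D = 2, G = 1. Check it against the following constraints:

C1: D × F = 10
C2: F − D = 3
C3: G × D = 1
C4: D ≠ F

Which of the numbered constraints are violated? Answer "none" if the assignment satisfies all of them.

No — constraint 3 is not satisfied.

C1: D × F = 2 × 5 = 10 — holds.
C2: F − D = 5 − 2 = 3 — holds.
C3: G × D = 1 × 2 = 2, not 1 — fails.
C4: D = 2, F = 5; distinct — holds.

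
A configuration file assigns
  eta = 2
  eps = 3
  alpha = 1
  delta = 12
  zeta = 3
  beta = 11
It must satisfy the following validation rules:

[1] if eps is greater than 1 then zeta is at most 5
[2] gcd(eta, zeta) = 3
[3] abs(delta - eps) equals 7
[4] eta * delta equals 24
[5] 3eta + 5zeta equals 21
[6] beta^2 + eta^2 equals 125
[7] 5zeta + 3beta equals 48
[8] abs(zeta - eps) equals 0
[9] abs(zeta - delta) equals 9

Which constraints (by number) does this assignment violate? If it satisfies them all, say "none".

[1] eps = 3 > 1, so we need zeta ≤ 5; zeta = 3 ≤ 5  yes
[2] gcd(2, 3) = 1, not 3  no
[3] abs(12 - 3) = 9, not 7  no
[4] eta * delta = 2 * 12 = 24  yes
[5] 3eta + 5zeta = 3(2) + 5(3) = 21  yes
[6] beta^2 + eta^2 = 11^2 + 2^2 = 121 + 4 = 125  yes
[7] 5zeta + 3beta = 5(3) + 3(11) = 48  yes
[8] abs(3 - 3) = 0  yes
[9] abs(3 - 12) = 9  yes

Violated: 2 and 3.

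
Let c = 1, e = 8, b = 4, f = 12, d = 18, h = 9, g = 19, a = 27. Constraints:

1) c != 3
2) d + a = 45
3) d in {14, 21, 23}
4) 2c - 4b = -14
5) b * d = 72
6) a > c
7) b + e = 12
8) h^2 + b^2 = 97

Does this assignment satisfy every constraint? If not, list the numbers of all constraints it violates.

No — constraint 3 is not satisfied.

1) c = 1, and 1 ≠ 3  holds
2) d + a = 18 + 27 = 45  holds
3) d = 18 is not in {14, 21, 23}  fails
4) 2c - 4b = 2(1) - 4(4) = -14  holds
5) b * d = 4 * 18 = 72  holds
6) a = 27, c = 1; 27 > 1  holds
7) b + e = 4 + 8 = 12  holds
8) h^2 + b^2 = 9^2 + 4^2 = 81 + 16 = 97  holds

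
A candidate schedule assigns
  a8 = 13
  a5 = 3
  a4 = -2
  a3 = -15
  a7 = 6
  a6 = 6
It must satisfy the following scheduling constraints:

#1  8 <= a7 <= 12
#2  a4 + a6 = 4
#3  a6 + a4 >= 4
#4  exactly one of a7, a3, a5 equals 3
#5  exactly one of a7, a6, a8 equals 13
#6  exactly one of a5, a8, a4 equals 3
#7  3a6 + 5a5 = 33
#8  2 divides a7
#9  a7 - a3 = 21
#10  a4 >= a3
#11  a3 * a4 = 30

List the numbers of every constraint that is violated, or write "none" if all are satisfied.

#1 a7 = 6 is outside [8, 12] — violated.
#2 a4 + a6 = -2 + 6 = 4 — satisfied.
#3 a6 + a4 = 6 + (-2) = 4; 4 ≥ 4 — satisfied.
#4 a7=6, a3=-15, a5=3; 1 of them equals 3 — satisfied.
#5 a7=6, a6=6, a8=13; 1 of them equals 13 — satisfied.
#6 a5=3, a8=13, a4=-2; 1 of them equals 3 — satisfied.
#7 3a6 + 5a5 = 3(6) + 5(3) = 33 — satisfied.
#8 6 / 2 = 3, so 2 divides 6 — satisfied.
#9 a7 - a3 = 6 - (-15) = 21 — satisfied.
#10 a4 = -2, a3 = -15; -2 ≥ -15 — satisfied.
#11 a3 * a4 = -15 * (-2) = 30 — satisfied.

Constraint 1 does not hold.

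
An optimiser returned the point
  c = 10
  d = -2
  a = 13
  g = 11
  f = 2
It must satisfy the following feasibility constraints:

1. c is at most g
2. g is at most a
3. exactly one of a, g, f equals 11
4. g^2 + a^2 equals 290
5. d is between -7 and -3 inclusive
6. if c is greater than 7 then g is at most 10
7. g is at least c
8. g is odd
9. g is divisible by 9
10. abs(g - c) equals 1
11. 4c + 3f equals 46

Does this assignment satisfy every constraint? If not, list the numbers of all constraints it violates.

1. c = 10, g = 11; 10 ≤ 11 — OK.
2. g = 11, a = 13; 11 ≤ 13 — OK.
3. a=13, g=11, f=2; 1 of them equals 11 — OK.
4. g^2 + a^2 = 11^2 + 13^2 = 121 + 169 = 290 — OK.
5. d = -2 is outside [-7, -3] — violated.
6. c = 10 > 7, so we need g ≤ 10; but g = 11 > 10 — violated.
7. g = 11, c = 10; 11 ≥ 10 — OK.
8. g = 11 is odd — OK.
9. 11 = 9*1 + 2, so 9 does not divide 11 — violated.
10. abs(11 - 10) = 1 — OK.
11. 4c + 3f = 4(10) + 3(2) = 46 — OK.

Constraints 5, 6, and 9 are violated.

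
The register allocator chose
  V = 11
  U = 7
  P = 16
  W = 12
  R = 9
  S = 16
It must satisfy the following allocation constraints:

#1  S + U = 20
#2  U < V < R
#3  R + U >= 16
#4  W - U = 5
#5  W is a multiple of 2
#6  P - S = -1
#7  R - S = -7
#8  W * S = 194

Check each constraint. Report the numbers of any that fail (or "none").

Constraints 1, 2, 6, and 8 are violated.

#1 S + U = 16 + 7 = 23, not 20  ✘
#2 values 7, 11, 9; V = 11 is not < R = 9  ✘
#3 R + U = 9 + 7 = 16; 16 ≥ 16  ✔
#4 W - U = 12 - 7 = 5  ✔
#5 12 / 2 = 6, so 2 divides 12  ✔
#6 P - S = 16 - 16 = 0, not -1  ✘
#7 R - S = 9 - 16 = -7  ✔
#8 W * S = 12 * 16 = 192, not 194  ✘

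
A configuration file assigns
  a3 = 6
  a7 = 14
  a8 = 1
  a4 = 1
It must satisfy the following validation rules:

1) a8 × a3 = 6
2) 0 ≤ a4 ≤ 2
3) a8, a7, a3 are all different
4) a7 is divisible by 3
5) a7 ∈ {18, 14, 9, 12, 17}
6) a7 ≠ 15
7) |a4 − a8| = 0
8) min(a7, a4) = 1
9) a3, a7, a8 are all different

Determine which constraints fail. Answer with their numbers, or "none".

Violated: 4.

1) a8 × a3 = 1 × 6 = 6  true
2) a4 = 1 lies in [0, 2]  true
3) values 1, 14, 6 are pairwise distinct  true
4) 14 = 3×4 + 2, so 3 does not divide 14  false
5) a7 = 14 is in {18, 14, 9, 12, 17}  true
6) a7 = 14, and 14 ≠ 15  true
7) |1 − 1| = 0  true
8) min(14, 1) = 1  true
9) values 6, 14, 1 are pairwise distinct  true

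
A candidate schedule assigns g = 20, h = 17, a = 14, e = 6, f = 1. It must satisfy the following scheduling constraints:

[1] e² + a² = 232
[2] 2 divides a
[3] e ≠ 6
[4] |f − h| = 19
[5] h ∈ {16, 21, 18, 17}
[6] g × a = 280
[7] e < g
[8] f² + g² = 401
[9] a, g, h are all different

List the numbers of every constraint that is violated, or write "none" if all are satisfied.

[1] e² + a² = 6² + 14² = 36 + 196 = 232  OK
[2] 14 / 2 = 7, so 2 divides 14  OK
[3] e = 6, but 6 is required to differ  FAIL
[4] |1 − 17| = 16, not 19  FAIL
[5] h = 17 is in {16, 21, 18, 17}  OK
[6] g × a = 20 × 14 = 280  OK
[7] e = 6, g = 20; 6 < 20  OK
[8] f² + g² = 1² + 20² = 1 + 400 = 401  OK
[9] values 14, 20, 17 are pairwise distinct  OK

Constraints 3 and 4 do not hold.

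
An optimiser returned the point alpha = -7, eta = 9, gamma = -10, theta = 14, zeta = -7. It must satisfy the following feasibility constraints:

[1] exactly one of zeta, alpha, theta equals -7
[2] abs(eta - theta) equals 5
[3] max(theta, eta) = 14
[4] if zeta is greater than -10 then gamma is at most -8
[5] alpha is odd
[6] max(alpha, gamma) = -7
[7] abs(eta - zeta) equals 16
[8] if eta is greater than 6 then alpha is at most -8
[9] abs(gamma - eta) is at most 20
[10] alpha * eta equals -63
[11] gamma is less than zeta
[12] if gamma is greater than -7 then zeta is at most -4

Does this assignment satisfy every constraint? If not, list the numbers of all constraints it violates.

[1] zeta=-7, alpha=-7, theta=14; 2 of them equal -7, not exactly one — violated.
[2] abs(9 - 14) = 5 — satisfied.
[3] max(14, 9) = 14 — satisfied.
[4] zeta = -7 > -10, so we need gamma ≤ -8; gamma = -10 ≤ -8 — satisfied.
[5] alpha = -7 is odd — satisfied.
[6] max(-7, -10) = -7 — satisfied.
[7] abs(9 - (-7)) = 16 — satisfied.
[8] eta = 9 > 6, so we need alpha ≤ -8; but alpha = -7 > -8 — violated.
[9] abs(-10 - 9) = 19; 19 ≤ 20 — satisfied.
[10] alpha * eta = -7 * 9 = -63 — satisfied.
[11] gamma = -10, zeta = -7; -10 < -7 — satisfied.
[12] gamma = -10, not > -7; antecedent false, conditional vacuously true — satisfied.

The assignment fails constraints 1 and 8.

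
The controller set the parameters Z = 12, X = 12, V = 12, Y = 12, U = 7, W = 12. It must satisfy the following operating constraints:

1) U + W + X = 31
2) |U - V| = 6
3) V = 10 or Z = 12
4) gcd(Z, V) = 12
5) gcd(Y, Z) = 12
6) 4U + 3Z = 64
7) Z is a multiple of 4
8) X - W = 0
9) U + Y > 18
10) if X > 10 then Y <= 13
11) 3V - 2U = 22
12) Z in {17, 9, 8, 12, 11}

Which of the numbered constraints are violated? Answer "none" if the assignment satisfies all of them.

1) U + W + X = 7 + 12 + 12 = 31 — OK.
2) |7 - 12| = 5, not 6 — violated.
3) V = 12 ≠ 10, but Z = 12 = 12 (second disjunct) — OK.
4) gcd(12, 12) = 12 — OK.
5) gcd(12, 12) = 12 — OK.
6) 4U + 3Z = 4(7) + 3(12) = 64 — OK.
7) 12 / 4 = 3, so 4 divides 12 — OK.
8) X - W = 12 - 12 = 0 — OK.
9) U + Y = 7 + 12 = 19; 19 > 18 — OK.
10) X = 12 > 10, so we need Y ≤ 13; Y = 12 ≤ 13 — OK.
11) 3V - 2U = 3(12) - 2(7) = 22 — OK.
12) Z = 12 is in {17, 9, 8, 12, 11} — OK.

Constraint 2 does not hold.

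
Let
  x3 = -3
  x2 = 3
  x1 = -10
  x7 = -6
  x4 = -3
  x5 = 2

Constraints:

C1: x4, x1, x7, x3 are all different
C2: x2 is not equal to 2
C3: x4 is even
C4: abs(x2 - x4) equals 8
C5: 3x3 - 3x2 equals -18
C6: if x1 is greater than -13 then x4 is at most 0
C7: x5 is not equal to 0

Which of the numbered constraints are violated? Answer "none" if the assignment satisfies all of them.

C1: x4 = x3 = -3, not all different — violated.
C2: x2 = 3, and 3 ≠ 2 — OK.
C3: x4 = -3 is odd — violated.
C4: abs(3 - (-3)) = 6, not 8 — violated.
C5: 3x3 - 3x2 = 3(-3) - 3(3) = -18 — OK.
C6: x1 = -10 > -13, so we need x4 ≤ 0; x4 = -3 ≤ 0 — OK.
C7: x5 = 2, and 2 ≠ 0 — OK.

No — constraints 1, 3, 4 are not satisfied.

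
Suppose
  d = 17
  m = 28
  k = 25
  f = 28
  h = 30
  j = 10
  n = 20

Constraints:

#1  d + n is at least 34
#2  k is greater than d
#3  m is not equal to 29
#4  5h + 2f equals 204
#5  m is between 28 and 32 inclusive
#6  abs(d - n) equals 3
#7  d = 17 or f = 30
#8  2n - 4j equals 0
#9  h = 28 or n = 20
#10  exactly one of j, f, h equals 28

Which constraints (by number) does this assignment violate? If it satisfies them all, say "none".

Constraint 4 does not hold.

#1 d + n = 17 + 20 = 37; 37 ≥ 34  true
#2 k = 25, d = 17; 25 > 17  true
#3 m = 28, and 28 ≠ 29  true
#4 5h + 2f = 5(30) + 2(28) = 206, not 204  false
#5 m = 28 lies in [28, 32]  true
#6 abs(17 - 20) = 3  true
#7 d = 17 = 17 (first disjunct)  true
#8 2n - 4j = 2(20) - 4(10) = 0  true
#9 h = 30 ≠ 28, but n = 20 = 20 (second disjunct)  true
#10 j=10, f=28, h=30; 1 of them equals 28  true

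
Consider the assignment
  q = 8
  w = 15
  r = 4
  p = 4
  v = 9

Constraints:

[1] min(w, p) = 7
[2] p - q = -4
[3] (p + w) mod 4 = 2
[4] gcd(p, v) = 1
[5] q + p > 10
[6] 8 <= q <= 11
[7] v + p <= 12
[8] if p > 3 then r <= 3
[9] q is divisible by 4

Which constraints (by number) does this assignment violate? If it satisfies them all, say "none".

[1] min(15, 4) = 4, not 7 — violated.
[2] p - q = 4 - 8 = -4 — OK.
[3] p + w = 19; 19 mod 4 = 3, not 2 — violated.
[4] gcd(4, 9) = 1 — OK.
[5] q + p = 8 + 4 = 12; 12 > 10 — OK.
[6] q = 8 lies in [8, 11] — OK.
[7] v + p = 9 + 4 = 13; 13 > 12, bound 12 not met — violated.
[8] p = 4 > 3, so we need r ≤ 3; but r = 4 > 3 — violated.
[9] 8 / 4 = 2, so 4 divides 8 — OK.

Violated: 1, 3, 7, 8.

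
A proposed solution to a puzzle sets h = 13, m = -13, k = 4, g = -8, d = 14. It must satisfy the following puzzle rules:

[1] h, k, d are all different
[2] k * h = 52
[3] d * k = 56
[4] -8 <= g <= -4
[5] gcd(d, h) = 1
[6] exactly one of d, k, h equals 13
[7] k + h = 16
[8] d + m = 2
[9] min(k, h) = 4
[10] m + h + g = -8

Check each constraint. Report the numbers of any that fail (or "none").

Constraints 7 and 8 do not hold.

[1] values 13, 4, 14 are pairwise distinct  ✔
[2] k * h = 4 * 13 = 52  ✔
[3] d * k = 14 * 4 = 56  ✔
[4] g = -8 lies in [-8, -4]  ✔
[5] gcd(14, 13) = 1  ✔
[6] d=14, k=4, h=13; 1 of them equals 13  ✔
[7] k + h = 4 + 13 = 17, not 16  ✘
[8] d + m = 14 + (-13) = 1, not 2  ✘
[9] min(4, 13) = 4  ✔
[10] m + h + g = -13 + 13 + (-8) = -8  ✔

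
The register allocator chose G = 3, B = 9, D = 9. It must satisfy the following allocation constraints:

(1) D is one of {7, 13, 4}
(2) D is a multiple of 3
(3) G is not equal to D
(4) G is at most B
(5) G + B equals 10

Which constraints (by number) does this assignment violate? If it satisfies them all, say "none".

(1) D = 9 is not in {7, 13, 4}  ✘
(2) 9 / 3 = 3, so 3 divides 9  ✔
(3) G = 3, D = 9; distinct  ✔
(4) G = 3, B = 9; 3 ≤ 9  ✔
(5) G + B = 3 + 9 = 12, not 10  ✘

Constraints 1 and 5 are violated.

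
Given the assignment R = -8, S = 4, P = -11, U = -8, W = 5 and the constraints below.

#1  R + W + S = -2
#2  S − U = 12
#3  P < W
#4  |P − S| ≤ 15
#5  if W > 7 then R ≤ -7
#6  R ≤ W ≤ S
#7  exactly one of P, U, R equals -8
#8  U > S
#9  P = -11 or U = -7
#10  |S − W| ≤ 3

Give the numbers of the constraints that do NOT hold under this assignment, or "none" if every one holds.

Constraints 1, 6, 7, 8 are violated.

#1 R + W + S = -8 + 5 + 4 = 1, not -2 — violated.
#2 S − U = 4 − (-8) = 12 — satisfied.
#3 P = -11, W = 5; -11 < 5 — satisfied.
#4 |-11 − 4| = 15; 15 ≤ 15 — satisfied.
#5 W = 5, not > 7; antecedent false, conditional vacuously true — satisfied.
#6 values -8, 5, 4; W = 5 is not ≤ S = 4 — violated.
#7 P=-11, U=-8, R=-8; 2 of them equal -8, not exactly one — violated.
#8 U = -8, S = 4; -8 ≤ 4 (want >) — violated.
#9 P = -11 = -11 (first disjunct) — satisfied.
#10 |4 − 5| = 1; 1 ≤ 3 — satisfied.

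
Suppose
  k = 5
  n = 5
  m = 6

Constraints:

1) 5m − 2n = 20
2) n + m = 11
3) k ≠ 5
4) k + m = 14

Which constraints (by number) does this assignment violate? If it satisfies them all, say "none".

Constraints 3, 4 do not hold.

1) 5m − 2n = 5(6) − 2(5) = 20 — OK.
2) n + m = 5 + 6 = 11 — OK.
3) k = 5, but 5 is required to differ — violated.
4) k + m = 5 + 6 = 11, not 14 — violated.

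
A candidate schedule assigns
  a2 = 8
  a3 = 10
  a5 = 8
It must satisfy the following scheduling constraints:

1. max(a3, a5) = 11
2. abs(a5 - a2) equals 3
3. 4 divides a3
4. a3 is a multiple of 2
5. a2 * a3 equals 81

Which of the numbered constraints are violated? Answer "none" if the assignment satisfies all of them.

Constraints 1, 2, 3, and 5 do not hold.

1. max(10, 8) = 10, not 11 — violated.
2. abs(8 - 8) = 0, not 3 — violated.
3. 10 = 4*2 + 2, so 4 does not divide 10 — violated.
4. 10 / 2 = 5, so 2 divides 10 — satisfied.
5. a2 * a3 = 8 * 10 = 80, not 81 — violated.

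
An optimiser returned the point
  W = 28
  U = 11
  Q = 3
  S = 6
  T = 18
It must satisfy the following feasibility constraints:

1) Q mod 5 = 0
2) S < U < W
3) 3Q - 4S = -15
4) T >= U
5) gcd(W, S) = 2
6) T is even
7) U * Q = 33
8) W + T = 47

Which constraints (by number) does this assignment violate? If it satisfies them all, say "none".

1) 3 mod 5 = 3, not 0 — fails.
2) values 6 < 11 < 28 — holds.
3) 3Q - 4S = 3(3) - 4(6) = -15 — holds.
4) T = 18, U = 11; 18 ≥ 11 — holds.
5) gcd(28, 6) = 2 — holds.
6) T = 18 is even — holds.
7) U * Q = 11 * 3 = 33 — holds.
8) W + T = 28 + 18 = 46, not 47 — fails.

Violated: 1, 8.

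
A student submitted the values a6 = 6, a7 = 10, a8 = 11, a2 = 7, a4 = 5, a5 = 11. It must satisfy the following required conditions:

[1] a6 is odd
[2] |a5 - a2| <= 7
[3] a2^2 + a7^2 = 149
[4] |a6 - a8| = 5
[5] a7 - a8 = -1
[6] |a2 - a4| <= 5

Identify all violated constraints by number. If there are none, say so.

[1] a6 = 6 is even  ✗
[2] |11 - 7| = 4; 4 ≤ 7  ✓
[3] a2^2 + a7^2 = 7^2 + 10^2 = 49 + 100 = 149  ✓
[4] |6 - 11| = 5  ✓
[5] a7 - a8 = 10 - 11 = -1  ✓
[6] |7 - 5| = 2; 2 ≤ 5  ✓

Constraint 1 is violated.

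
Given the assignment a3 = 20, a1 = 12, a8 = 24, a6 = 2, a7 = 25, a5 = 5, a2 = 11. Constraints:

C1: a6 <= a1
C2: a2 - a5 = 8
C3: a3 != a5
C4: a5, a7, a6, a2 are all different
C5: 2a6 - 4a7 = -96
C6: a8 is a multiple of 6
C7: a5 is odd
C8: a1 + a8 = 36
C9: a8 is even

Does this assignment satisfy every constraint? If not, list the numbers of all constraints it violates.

C1: a6 = 2, a1 = 12; 2 ≤ 12 — OK.
C2: a2 - a5 = 11 - 5 = 6, not 8 — violated.
C3: a3 = 20, a5 = 5; distinct — OK.
C4: values 5, 25, 2, 11 are pairwise distinct — OK.
C5: 2a6 - 4a7 = 2(2) - 4(25) = -96 — OK.
C6: 24 / 6 = 4, so 6 divides 24 — OK.
C7: a5 = 5 is odd — OK.
C8: a1 + a8 = 12 + 24 = 36 — OK.
C9: a8 = 24 is even — OK.

No — constraint 2 is not satisfied.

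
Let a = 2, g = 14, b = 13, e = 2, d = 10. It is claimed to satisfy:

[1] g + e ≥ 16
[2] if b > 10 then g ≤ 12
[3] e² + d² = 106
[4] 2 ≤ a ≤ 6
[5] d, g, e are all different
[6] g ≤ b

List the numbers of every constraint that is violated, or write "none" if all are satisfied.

Constraints 2, 3, and 6 are violated.

[1] g + e = 14 + 2 = 16; 16 ≥ 16 — holds.
[2] b = 13 > 10, so we need g ≤ 12; but g = 14 > 12 — fails.
[3] e² + d² = 2² + 10² = 4 + 100 = 104, not 106 — fails.
[4] a = 2 lies in [2, 6] — holds.
[5] values 10, 14, 2 are pairwise distinct — holds.
[6] g = 14, b = 13; 14 > 13 (want ≤) — fails.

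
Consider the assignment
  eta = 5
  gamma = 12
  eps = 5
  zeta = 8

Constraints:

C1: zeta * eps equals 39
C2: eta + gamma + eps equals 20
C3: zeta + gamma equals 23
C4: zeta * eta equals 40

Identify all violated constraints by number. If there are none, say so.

C1: zeta * eps = 8 * 5 = 40, not 39  FAIL
C2: eta + gamma + eps = 5 + 12 + 5 = 22, not 20  FAIL
C3: zeta + gamma = 8 + 12 = 20, not 23  FAIL
C4: zeta * eta = 8 * 5 = 40  OK

No — constraints 1, 2, 3 are not satisfied.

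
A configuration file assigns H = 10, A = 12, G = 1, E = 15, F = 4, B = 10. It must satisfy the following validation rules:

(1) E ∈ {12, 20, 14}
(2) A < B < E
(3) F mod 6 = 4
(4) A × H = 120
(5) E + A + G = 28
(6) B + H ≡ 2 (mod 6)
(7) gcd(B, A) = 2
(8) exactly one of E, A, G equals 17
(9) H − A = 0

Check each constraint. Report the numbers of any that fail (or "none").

Constraints 1, 2, 8, and 9 do not hold.

(1) E = 15 is not in {12, 20, 14} — does not hold.
(2) values 12, 10, 15; A = 12 is not < B = 10 — does not hold.
(3) 4 mod 6 = 4 — holds.
(4) A × H = 12 × 10 = 120 — holds.
(5) E + A + G = 15 + 12 + 1 = 28 — holds.
(6) B + H = 20; 20 mod 6 = 2 — holds.
(7) gcd(10, 12) = 2 — holds.
(8) E=15, A=12, G=1; 0 of them equal 17, not exactly one — does not hold.
(9) H − A = 10 − 12 = -2, not 0 — does not hold.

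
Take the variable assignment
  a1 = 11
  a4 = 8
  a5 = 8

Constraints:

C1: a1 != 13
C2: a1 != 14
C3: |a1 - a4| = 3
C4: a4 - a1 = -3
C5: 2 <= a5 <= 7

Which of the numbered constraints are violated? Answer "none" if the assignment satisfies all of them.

No — constraint 5 is not satisfied.

C1: a1 = 11, and 11 ≠ 13  ✔
C2: a1 = 11, and 11 ≠ 14  ✔
C3: |11 - 8| = 3  ✔
C4: a4 - a1 = 8 - 11 = -3  ✔
C5: a5 = 8 is outside [2, 7]  ✘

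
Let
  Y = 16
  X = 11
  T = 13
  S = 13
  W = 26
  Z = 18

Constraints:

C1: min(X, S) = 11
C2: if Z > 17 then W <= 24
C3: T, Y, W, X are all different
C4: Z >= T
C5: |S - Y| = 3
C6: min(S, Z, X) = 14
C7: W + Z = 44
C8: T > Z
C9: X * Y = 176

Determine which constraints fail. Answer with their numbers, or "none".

Violated: 2, 6, and 8.

C1: min(11, 13) = 11 — holds.
C2: Z = 18 > 17, so we need W ≤ 24; but W = 26 > 24 — fails.
C3: values 13, 16, 26, 11 are pairwise distinct — holds.
C4: Z = 18, T = 13; 18 ≥ 13 — holds.
C5: |13 - 16| = 3 — holds.
C6: min(13, 18, 11) = 11, not 14 — fails.
C7: W + Z = 26 + 18 = 44 — holds.
C8: T = 13, Z = 18; 13 ≤ 18 (want >) — fails.
C9: X * Y = 11 * 16 = 176 — holds.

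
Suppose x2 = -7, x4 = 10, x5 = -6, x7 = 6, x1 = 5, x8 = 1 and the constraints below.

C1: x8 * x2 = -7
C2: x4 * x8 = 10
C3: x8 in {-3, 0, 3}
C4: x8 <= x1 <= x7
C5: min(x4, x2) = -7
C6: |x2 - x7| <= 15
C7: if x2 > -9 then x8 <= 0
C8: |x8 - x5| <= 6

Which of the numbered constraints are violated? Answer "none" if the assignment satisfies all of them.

The assignment fails constraints 3, 7, 8.

C1: x8 * x2 = 1 * (-7) = -7 — holds.
C2: x4 * x8 = 10 * 1 = 10 — holds.
C3: x8 = 1 is not in {-3, 0, 3} — fails.
C4: values 1 <= 5 <= 6 — holds.
C5: min(10, -7) = -7 — holds.
C6: |-7 - 6| = 13; 13 ≤ 15 — holds.
C7: x2 = -7 > -9, so we need x8 ≤ 0; but x8 = 1 > 0 — fails.
C8: |1 - (-6)| = 7; 7 > 6, exceeds bound 6 — fails.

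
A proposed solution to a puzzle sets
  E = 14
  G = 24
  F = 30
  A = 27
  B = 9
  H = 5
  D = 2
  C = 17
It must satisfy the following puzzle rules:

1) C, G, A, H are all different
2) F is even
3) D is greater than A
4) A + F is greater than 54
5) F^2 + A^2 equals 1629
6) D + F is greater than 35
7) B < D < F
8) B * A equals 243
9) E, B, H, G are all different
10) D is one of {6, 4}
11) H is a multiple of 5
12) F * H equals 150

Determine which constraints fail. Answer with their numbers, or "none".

The assignment fails constraints 3, 6, 7, and 10.

1) values 17, 24, 27, 5 are pairwise distinct  ✓
2) F = 30 is even  ✓
3) D = 2, A = 27; 2 ≤ 27 (want >)  ✗
4) A + F = 27 + 30 = 57; 57 > 54  ✓
5) F^2 + A^2 = 30^2 + 27^2 = 900 + 729 = 1629  ✓
6) D + F = 2 + 30 = 32; 32 ≤ 35, bound 35 not met  ✗
7) values 9, 2, 30; B = 9 is not < D = 2  ✗
8) B * A = 9 * 27 = 243  ✓
9) values 14, 9, 5, 24 are pairwise distinct  ✓
10) D = 2 is not in {6, 4}  ✗
11) 5 / 5 = 1, so 5 divides 5  ✓
12) F * H = 30 * 5 = 150  ✓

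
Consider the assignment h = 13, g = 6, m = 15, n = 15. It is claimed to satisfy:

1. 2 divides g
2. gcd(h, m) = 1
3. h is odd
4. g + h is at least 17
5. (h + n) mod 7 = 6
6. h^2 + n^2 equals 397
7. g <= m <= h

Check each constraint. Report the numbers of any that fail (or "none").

1. 6 / 2 = 3, so 2 divides 6  yes
2. gcd(13, 15) = 1  yes
3. h = 13 is odd  yes
4. g + h = 6 + 13 = 19; 19 ≥ 17  yes
5. h + n = 28; 28 mod 7 = 0, not 6  no
6. h^2 + n^2 = 13^2 + 15^2 = 169 + 225 = 394, not 397  no
7. values 6, 15, 13; m = 15 is not <= h = 13  no

Constraints 5, 6, 7 are violated.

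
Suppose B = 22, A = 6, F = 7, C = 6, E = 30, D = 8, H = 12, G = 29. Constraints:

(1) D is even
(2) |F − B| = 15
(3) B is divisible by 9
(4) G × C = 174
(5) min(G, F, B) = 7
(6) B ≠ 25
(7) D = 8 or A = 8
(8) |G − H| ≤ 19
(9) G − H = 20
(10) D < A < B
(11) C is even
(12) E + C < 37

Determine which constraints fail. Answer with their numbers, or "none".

The assignment fails constraints 3, 9, and 10.

(1) D = 8 is even — holds.
(2) |7 − 22| = 15 — holds.
(3) 22 = 9×2 + 4, so 9 does not divide 22 — fails.
(4) G × C = 29 × 6 = 174 — holds.
(5) min(29, 7, 22) = 7 — holds.
(6) B = 22, and 22 ≠ 25 — holds.
(7) D = 8 = 8 (first disjunct) — holds.
(8) |29 − 12| = 17; 17 ≤ 19 — holds.
(9) G − H = 29 − 12 = 17, not 20 — fails.
(10) values 8, 6, 22; D = 8 is not < A = 6 — fails.
(11) C = 6 is even — holds.
(12) E + C = 30 + 6 = 36; 36 < 37 — holds.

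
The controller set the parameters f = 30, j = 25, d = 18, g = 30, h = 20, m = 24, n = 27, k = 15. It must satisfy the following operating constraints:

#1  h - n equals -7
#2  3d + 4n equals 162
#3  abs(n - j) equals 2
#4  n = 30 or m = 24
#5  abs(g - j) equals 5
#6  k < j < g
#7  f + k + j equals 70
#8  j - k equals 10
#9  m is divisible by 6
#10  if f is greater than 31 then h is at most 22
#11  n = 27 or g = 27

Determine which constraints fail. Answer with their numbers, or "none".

#1 h - n = 20 - 27 = -7 — satisfied.
#2 3d + 4n = 3(18) + 4(27) = 162 — satisfied.
#3 abs(27 - 25) = 2 — satisfied.
#4 n = 27 ≠ 30, but m = 24 = 24 (second disjunct) — satisfied.
#5 abs(30 - 25) = 5 — satisfied.
#6 values 15 < 25 < 30 — satisfied.
#7 f + k + j = 30 + 15 + 25 = 70 — satisfied.
#8 j - k = 25 - 15 = 10 — satisfied.
#9 24 / 6 = 4, so 6 divides 24 — satisfied.
#10 f = 30, not > 31; antecedent false, conditional vacuously true — satisfied.
#11 n = 27 = 27 (first disjunct) — satisfied.

All constraints are satisfied.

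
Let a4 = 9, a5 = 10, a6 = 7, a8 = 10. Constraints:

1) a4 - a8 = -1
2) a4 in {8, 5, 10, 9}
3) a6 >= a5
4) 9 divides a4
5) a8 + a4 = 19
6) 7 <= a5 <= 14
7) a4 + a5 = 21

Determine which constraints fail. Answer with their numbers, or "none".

Constraints 3, 7 are violated.

1) a4 - a8 = 9 - 10 = -1 — holds.
2) a4 = 9 is in {8, 5, 10, 9} — holds.
3) a6 = 7, a5 = 10; 7 < 10 (want ≥) — fails.
4) 9 / 9 = 1, so 9 divides 9 — holds.
5) a8 + a4 = 10 + 9 = 19 — holds.
6) a5 = 10 lies in [7, 14] — holds.
7) a4 + a5 = 9 + 10 = 19, not 21 — fails.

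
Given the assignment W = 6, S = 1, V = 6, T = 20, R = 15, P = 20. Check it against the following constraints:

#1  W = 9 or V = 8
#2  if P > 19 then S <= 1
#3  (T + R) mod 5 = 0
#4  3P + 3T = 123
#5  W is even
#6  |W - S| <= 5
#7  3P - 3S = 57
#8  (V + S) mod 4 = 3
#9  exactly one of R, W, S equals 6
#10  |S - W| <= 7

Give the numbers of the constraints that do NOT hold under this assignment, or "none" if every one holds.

Constraints 1, 4 are violated.

#1 W = 6 ≠ 9 and V = 6 ≠ 8; both disjuncts false  ✗
#2 P = 20 > 19, so we need S ≤ 1; S = 1 ≤ 1  ✓
#3 T + R = 35; 35 mod 5 = 0  ✓
#4 3P + 3T = 3(20) + 3(20) = 120, not 123  ✗
#5 W = 6 is even  ✓
#6 |6 - 1| = 5; 5 ≤ 5  ✓
#7 3P - 3S = 3(20) - 3(1) = 57  ✓
#8 V + S = 7; 7 mod 4 = 3  ✓
#9 R=15, W=6, S=1; 1 of them equals 6  ✓
#10 |1 - 6| = 5; 5 ≤ 7  ✓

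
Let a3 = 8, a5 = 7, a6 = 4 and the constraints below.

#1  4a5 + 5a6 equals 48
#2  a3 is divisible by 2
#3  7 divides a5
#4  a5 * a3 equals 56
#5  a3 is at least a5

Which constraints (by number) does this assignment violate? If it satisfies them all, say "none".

#1 4a5 + 5a6 = 4(7) + 5(4) = 48 — holds.
#2 8 / 2 = 4, so 2 divides 8 — holds.
#3 7 / 7 = 1, so 7 divides 7 — holds.
#4 a5 * a3 = 7 * 8 = 56 — holds.
#5 a3 = 8, a5 = 7; 8 ≥ 7 — holds.

The assignment satisfies every constraint.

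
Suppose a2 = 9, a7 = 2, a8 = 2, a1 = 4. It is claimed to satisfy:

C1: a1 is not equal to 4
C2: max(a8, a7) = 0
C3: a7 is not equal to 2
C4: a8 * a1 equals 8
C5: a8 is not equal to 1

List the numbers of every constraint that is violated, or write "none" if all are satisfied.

C1: a1 = 4, but 4 is required to differ  ✘
C2: max(2, 2) = 2, not 0  ✘
C3: a7 = 2, but 2 is required to differ  ✘
C4: a8 * a1 = 2 * 4 = 8  ✔
C5: a8 = 2, and 2 ≠ 1  ✔

No — constraints 1, 2, and 3 are not satisfied.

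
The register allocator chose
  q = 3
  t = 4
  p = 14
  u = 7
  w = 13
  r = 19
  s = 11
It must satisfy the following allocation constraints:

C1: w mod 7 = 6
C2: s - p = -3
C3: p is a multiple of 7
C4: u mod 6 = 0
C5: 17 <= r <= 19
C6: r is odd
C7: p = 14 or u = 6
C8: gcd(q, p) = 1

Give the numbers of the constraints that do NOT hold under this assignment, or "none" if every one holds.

C1: 13 mod 7 = 6 — holds.
C2: s - p = 11 - 14 = -3 — holds.
C3: 14 / 7 = 2, so 7 divides 14 — holds.
C4: 7 mod 6 = 1, not 0 — does not hold.
C5: r = 19 lies in [17, 19] — holds.
C6: r = 19 is odd — holds.
C7: p = 14 = 14 (first disjunct) — holds.
C8: gcd(3, 14) = 1 — holds.

Constraint 4 does not hold.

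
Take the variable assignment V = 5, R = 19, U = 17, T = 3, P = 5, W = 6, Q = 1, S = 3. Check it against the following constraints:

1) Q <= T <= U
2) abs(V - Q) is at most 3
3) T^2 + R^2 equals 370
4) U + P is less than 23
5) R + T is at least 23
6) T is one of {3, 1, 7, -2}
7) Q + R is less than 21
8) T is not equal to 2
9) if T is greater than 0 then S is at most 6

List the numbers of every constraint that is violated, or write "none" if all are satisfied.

1) values 1 <= 3 <= 17 — holds.
2) abs(5 - 1) = 4; 4 > 3, exceeds bound 3 — does not hold.
3) T^2 + R^2 = 3^2 + 19^2 = 9 + 361 = 370 — holds.
4) U + P = 17 + 5 = 22; 22 < 23 — holds.
5) R + T = 19 + 3 = 22; 22 < 23, bound 23 not met — does not hold.
6) T = 3 is in {3, 1, 7, -2} — holds.
7) Q + R = 1 + 19 = 20; 20 < 21 — holds.
8) T = 3, and 3 ≠ 2 — holds.
9) T = 3 > 0, so we need S ≤ 6; S = 3 ≤ 6 — holds.

The assignment fails constraints 2, 5.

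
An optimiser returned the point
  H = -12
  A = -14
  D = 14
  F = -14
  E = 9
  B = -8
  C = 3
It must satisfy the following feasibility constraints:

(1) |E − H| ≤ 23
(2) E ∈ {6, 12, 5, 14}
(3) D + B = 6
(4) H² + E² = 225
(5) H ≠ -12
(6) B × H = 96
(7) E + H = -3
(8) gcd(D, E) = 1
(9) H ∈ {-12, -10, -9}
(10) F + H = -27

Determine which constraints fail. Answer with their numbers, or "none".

(1) |9 − (-12)| = 21; 21 ≤ 23 — satisfied.
(2) E = 9 is not in {6, 12, 5, 14} — violated.
(3) D + B = 14 + (-8) = 6 — satisfied.
(4) H² + E² = (-12)² + 9² = 144 + 81 = 225 — satisfied.
(5) H = -12, but -12 is required to differ — violated.
(6) B × H = -8 × (-12) = 96 — satisfied.
(7) E + H = 9 + (-12) = -3 — satisfied.
(8) gcd(14, 9) = 1 — satisfied.
(9) H = -12 is in {-12, -10, -9} — satisfied.
(10) F + H = -14 + (-12) = -26, not -27 — violated.

No — constraints 2, 5, 10 are not satisfied.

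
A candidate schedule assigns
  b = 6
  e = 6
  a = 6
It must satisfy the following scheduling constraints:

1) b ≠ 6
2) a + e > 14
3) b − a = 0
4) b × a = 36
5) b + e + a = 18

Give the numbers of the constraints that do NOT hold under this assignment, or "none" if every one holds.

The assignment fails constraints 1 and 2.

1) b = 6, but 6 is required to differ — violated.
2) a + e = 6 + 6 = 12; 12 ≤ 14, bound 14 not met — violated.
3) b − a = 6 − 6 = 0 — satisfied.
4) b × a = 6 × 6 = 36 — satisfied.
5) b + e + a = 6 + 6 + 6 = 18 — satisfied.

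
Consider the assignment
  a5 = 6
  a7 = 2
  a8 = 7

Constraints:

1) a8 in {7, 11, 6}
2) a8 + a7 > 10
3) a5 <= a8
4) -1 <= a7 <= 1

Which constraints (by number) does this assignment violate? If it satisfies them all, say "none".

1) a8 = 7 is in {7, 11, 6} — holds.
2) a8 + a7 = 7 + 2 = 9; 9 ≤ 10, bound 10 not met — does not hold.
3) a5 = 6, a8 = 7; 6 ≤ 7 — holds.
4) a7 = 2 is outside [-1, 1] — does not hold.

The assignment fails constraints 2 and 4.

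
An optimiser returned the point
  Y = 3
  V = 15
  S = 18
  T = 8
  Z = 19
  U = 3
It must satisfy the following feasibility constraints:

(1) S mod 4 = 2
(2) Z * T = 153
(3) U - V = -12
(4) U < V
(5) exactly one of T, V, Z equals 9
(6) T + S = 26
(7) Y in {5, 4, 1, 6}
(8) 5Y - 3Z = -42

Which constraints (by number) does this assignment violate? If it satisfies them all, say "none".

(1) 18 mod 4 = 2 — OK.
(2) Z * T = 19 * 8 = 152, not 153 — violated.
(3) U - V = 3 - 15 = -12 — OK.
(4) U = 3, V = 15; 3 < 15 — OK.
(5) T=8, V=15, Z=19; 0 of them equal 9, not exactly one — violated.
(6) T + S = 8 + 18 = 26 — OK.
(7) Y = 3 is not in {5, 4, 1, 6} — violated.
(8) 5Y - 3Z = 5(3) - 3(19) = -42 — OK.

No — constraints 2, 5, and 7 are not satisfied.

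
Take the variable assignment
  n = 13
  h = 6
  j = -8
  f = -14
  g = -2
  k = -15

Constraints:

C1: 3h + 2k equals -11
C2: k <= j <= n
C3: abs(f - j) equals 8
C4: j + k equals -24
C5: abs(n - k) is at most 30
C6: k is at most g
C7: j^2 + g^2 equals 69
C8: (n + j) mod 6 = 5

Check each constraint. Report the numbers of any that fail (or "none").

C1: 3h + 2k = 3(6) + 2(-15) = -12, not -11 — fails.
C2: values -15 <= -8 <= 13 — holds.
C3: abs(-14 - (-8)) = 6, not 8 — fails.
C4: j + k = -8 + (-15) = -23, not -24 — fails.
C5: abs(13 - (-15)) = 28; 28 ≤ 30 — holds.
C6: k = -15, g = -2; -15 ≤ -2 — holds.
C7: j^2 + g^2 = (-8)^2 + (-2)^2 = 64 + 4 = 68, not 69 — fails.
C8: n + j = 5; 5 mod 6 = 5 — holds.

The assignment fails constraints 1, 3, 4, 7.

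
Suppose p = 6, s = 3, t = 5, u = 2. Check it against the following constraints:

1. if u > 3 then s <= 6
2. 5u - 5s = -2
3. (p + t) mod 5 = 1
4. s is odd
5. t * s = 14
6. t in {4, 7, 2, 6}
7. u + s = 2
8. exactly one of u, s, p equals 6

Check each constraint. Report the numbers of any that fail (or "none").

Violated: 2, 5, 6, and 7.

1. u = 2, not > 3; antecedent false, conditional vacuously true  yes
2. 5u - 5s = 5(2) - 5(3) = -5, not -2  no
3. p + t = 11; 11 mod 5 = 1  yes
4. s = 3 is odd  yes
5. t * s = 5 * 3 = 15, not 14  no
6. t = 5 is not in {4, 7, 2, 6}  no
7. u + s = 2 + 3 = 5, not 2  no
8. u=2, s=3, p=6; 1 of them equals 6  yes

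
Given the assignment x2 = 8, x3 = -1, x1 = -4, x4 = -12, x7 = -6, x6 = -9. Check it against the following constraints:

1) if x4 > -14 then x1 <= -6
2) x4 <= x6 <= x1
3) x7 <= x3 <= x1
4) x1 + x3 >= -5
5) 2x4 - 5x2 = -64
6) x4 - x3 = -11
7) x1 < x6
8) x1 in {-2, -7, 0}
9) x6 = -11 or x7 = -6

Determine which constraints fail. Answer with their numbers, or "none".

1) x4 = -12 > -14, so we need x1 ≤ -6; but x1 = -4 > -6 — violated.
2) values -12 <= -9 <= -4 — satisfied.
3) values -6, -1, -4; x3 = -1 is not <= x1 = -4 — violated.
4) x1 + x3 = -4 + (-1) = -5; -5 ≥ -5 — satisfied.
5) 2x4 - 5x2 = 2(-12) - 5(8) = -64 — satisfied.
6) x4 - x3 = -12 - (-1) = -11 — satisfied.
7) x1 = -4, x6 = -9; -4 ≥ -9 (want <) — violated.
8) x1 = -4 is not in {-2, -7, 0} — violated.
9) x6 = -9 ≠ -11, but x7 = -6 = -6 (second disjunct) — satisfied.

The assignment fails constraints 1, 3, 7, and 8.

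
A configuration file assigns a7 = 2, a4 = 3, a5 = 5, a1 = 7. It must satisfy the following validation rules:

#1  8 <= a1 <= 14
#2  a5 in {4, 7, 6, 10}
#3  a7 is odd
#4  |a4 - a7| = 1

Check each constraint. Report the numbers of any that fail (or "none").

Constraints 1, 2, and 3 are violated.

#1 a1 = 7 is outside [8, 14]  FAIL
#2 a5 = 5 is not in {4, 7, 6, 10}  FAIL
#3 a7 = 2 is even  FAIL
#4 |3 - 2| = 1  OK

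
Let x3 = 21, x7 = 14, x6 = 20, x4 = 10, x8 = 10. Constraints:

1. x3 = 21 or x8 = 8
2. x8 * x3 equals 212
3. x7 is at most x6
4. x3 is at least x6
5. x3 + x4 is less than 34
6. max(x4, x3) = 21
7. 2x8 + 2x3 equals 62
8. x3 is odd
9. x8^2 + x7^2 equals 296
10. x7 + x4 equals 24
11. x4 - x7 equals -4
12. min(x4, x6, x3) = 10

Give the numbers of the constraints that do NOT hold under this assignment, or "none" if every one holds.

The assignment fails constraint 2.

1. x3 = 21 = 21 (first disjunct) — OK.
2. x8 * x3 = 10 * 21 = 210, not 212 — violated.
3. x7 = 14, x6 = 20; 14 ≤ 20 — OK.
4. x3 = 21, x6 = 20; 21 ≥ 20 — OK.
5. x3 + x4 = 21 + 10 = 31; 31 < 34 — OK.
6. max(10, 21) = 21 — OK.
7. 2x8 + 2x3 = 2(10) + 2(21) = 62 — OK.
8. x3 = 21 is odd — OK.
9. x8^2 + x7^2 = 10^2 + 14^2 = 100 + 196 = 296 — OK.
10. x7 + x4 = 14 + 10 = 24 — OK.
11. x4 - x7 = 10 - 14 = -4 — OK.
12. min(10, 20, 21) = 10 — OK.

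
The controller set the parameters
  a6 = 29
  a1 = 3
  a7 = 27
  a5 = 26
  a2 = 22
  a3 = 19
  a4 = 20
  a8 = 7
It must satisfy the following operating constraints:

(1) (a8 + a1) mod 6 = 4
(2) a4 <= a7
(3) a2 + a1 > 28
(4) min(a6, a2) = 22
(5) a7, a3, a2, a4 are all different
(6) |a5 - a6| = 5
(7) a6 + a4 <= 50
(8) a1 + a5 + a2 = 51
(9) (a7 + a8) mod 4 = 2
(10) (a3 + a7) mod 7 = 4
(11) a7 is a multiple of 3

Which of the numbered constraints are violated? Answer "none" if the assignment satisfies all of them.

(1) a8 + a1 = 10; 10 mod 6 = 4  ✓
(2) a4 = 20, a7 = 27; 20 ≤ 27  ✓
(3) a2 + a1 = 22 + 3 = 25; 25 ≤ 28, bound 28 not met  ✗
(4) min(29, 22) = 22  ✓
(5) values 27, 19, 22, 20 are pairwise distinct  ✓
(6) |26 - 29| = 3, not 5  ✗
(7) a6 + a4 = 29 + 20 = 49; 49 ≤ 50  ✓
(8) a1 + a5 + a2 = 3 + 26 + 22 = 51  ✓
(9) a7 + a8 = 34; 34 mod 4 = 2  ✓
(10) a3 + a7 = 46; 46 mod 7 = 4  ✓
(11) 27 / 3 = 9, so 3 divides 27  ✓

Constraints 3, 6 do not hold.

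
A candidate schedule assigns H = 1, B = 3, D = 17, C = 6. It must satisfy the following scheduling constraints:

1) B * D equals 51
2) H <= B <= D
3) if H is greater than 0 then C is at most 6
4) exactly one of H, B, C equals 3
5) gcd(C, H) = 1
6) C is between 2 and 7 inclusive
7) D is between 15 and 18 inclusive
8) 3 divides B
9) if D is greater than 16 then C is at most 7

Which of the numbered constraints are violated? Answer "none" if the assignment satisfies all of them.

The assignment satisfies every constraint.

1) B * D = 3 * 17 = 51  ✓
2) values 1 <= 3 <= 17  ✓
3) H = 1 > 0, so we need C ≤ 6; C = 6 ≤ 6  ✓
4) H=1, B=3, C=6; 1 of them equals 3  ✓
5) gcd(6, 1) = 1  ✓
6) C = 6 lies in [2, 7]  ✓
7) D = 17 lies in [15, 18]  ✓
8) 3 / 3 = 1, so 3 divides 3  ✓
9) D = 17 > 16, so we need C ≤ 7; C = 6 ≤ 7  ✓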